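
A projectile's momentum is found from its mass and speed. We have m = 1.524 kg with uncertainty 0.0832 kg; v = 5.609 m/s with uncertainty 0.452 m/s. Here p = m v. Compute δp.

Each factor contributes (exponent × relative error)² to (δp/p)²:
  (1·δm/m)² = (1×0.0546)² = 0.00298;  (1·δv/v)² = (1×0.0806)² = 0.00649
δp/p = √(0.00947) = 0.0973
p = 8.548 kg·m/s, so δp = 0.0973 × 8.548 = 0.832 kg·m/s.

0.832 kg·m/s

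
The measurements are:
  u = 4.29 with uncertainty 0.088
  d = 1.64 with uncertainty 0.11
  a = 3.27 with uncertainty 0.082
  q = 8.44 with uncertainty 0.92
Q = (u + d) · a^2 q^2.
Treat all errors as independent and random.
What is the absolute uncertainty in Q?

1020

Let w = u + d = 5.93. δw = √(δu² + δd²) = √(0.00774 + 0.0121) = 0.141, so δw/w = 0.0238.
Q is then a monomial in w, a, q:
δQ/Q = √((δw/w)² + (2·δa/a)² + (2·δq/q)²) = √(0.000564 + 0.00252 + 0.0475) = 0.225
Q = 4520, so δQ = 0.225 × 4520 = 1020.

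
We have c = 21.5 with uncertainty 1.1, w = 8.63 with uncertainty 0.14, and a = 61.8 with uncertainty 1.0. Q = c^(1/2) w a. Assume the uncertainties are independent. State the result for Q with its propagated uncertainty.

2470 ± 84.9

Each factor contributes (exponent × relative error)² to (δQ/Q)²:
  (½·δc/c)² = (0.5×0.0512)² = 0.000654;  (1·δw/w)² = (1×0.0162)² = 0.000263;  (1·δa/a)² = (1×0.0162)² = 0.000262
δQ/Q = √(0.00118) = 0.0343
Q = 2470, so δQ = 0.0343 × 2470 = 84.9.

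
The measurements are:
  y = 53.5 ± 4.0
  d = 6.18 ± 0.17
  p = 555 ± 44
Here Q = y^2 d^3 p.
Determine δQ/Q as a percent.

18.8%

Relative error in a monomial: (δQ/Q)² = Σ (nᵢ · δxᵢ/xᵢ)².
  (2·δy/y)² = (2×0.0748)² = 0.0224;  (3·δd/d)² = (3×0.0275)² = 0.00681;  (1·δp/p)² = (1×0.0793)² = 0.00629
δQ/Q = √(0.0355) = 0.188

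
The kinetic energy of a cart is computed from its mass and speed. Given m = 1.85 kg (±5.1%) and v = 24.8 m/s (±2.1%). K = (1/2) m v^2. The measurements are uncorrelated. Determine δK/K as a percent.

6.61%

Each factor contributes (exponent × relative error)² to (δK/K)²:
  (1·δm/m)² = (1×0.0510)² = 0.00260;  (2·δv/v)² = (2×0.0210)² = 0.00176
δK/K = √(0.00436) = 0.0661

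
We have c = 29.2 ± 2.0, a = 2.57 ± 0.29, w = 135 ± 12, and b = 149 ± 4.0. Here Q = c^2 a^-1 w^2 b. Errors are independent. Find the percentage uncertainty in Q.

For a monomial Q ∝ c^2, a^-1, w^2, b, fractional errors add in quadrature:
  (2·δc/c)² = (2×0.0685)² = 0.0188;  (-1·δa/a)² = (-1×0.113)² = 0.0127;  (2·δw/w)² = (2×0.0889)² = 0.0316;  (1·δb/b)² = (1×0.0268)² = 0.000721
δQ/Q = √(0.0638) = 0.253

25.3%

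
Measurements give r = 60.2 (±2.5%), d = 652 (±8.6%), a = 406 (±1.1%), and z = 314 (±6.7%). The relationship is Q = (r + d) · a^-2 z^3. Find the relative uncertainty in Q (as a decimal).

Let u = r + d = 712. δu = √(δr² + δd²) = √(2.27 + 3140) = 56.1, so δu/u = 0.0788.
Q is then a monomial in u, a, z:
δQ/Q = √((δu/u)² + (-2·δa/a)² + (3·δz/z)²) = √(0.00620 + 0.000484 + 0.0404) = 0.217

0.217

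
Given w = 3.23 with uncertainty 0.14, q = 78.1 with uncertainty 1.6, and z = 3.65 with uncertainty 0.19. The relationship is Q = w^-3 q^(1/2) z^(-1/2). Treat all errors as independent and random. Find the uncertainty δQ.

0.0183

Relative error in a monomial: (δQ/Q)² = Σ (nᵢ · δxᵢ/xᵢ)².
  (-3·δw/w)² = (-3×0.0433)² = 0.0169;  (½·δq/q)² = (0.5×0.0205)² = 0.000105;  (−½·δz/z)² = (-0.5×0.0521)² = 0.000677
δQ/Q = √(0.0177) = 0.133
Q = 0.137, so δQ = 0.133 × 0.137 = 0.0183.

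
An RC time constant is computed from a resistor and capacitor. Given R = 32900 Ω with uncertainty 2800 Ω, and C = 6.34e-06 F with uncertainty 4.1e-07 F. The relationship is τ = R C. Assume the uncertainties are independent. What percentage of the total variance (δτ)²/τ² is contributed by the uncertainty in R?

63.4%

(δτ/τ)² = (1·δR/R)² + (1·δC/C)²
  R term: (1×0.0851)² = 0.00724
  C term: (1×0.0647)² = 0.00418
Total = 0.0114. Share from R = 0.00724/0.0114 = 0.634.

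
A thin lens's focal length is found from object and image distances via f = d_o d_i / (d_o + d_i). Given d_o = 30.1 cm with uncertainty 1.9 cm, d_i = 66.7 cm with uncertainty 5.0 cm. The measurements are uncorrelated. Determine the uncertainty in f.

∂f/∂d_o = (d_i/(d_o+d_i))² = 0.475;  ∂f/∂d_i = (d_o/(d_o+d_i))² = 0.0967
δf = √((∂f/∂d_o · δd_o)² + (∂f/∂d_i · δd_i)²) = √(0.814 + 0.234) = 1.02 cm

1.02 cm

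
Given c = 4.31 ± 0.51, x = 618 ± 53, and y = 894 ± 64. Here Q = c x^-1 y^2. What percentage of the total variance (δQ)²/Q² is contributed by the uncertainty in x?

(δQ/Q)² = (1·δc/c)² + (-1·δx/x)² + (2·δy/y)²
  c term: (1×0.118)² = 0.0140
  x term: (-1×0.0858)² = 0.00735
  y term: (2×0.0716)² = 0.0205
Total = 0.0419. Share from x = 0.00735/0.0419 = 0.176.

17.6%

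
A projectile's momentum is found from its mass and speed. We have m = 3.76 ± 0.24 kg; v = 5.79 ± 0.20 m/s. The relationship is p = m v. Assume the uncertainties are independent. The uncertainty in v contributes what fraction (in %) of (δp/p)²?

22.7%

(δp/p)² = (1·δm/m)² + (1·δv/v)²
  m term: (1×0.0638)² = 0.00407
  v term: (1×0.0345)² = 0.00119
Total = 0.00527. Share from v = 0.00119/0.00527 = 0.227.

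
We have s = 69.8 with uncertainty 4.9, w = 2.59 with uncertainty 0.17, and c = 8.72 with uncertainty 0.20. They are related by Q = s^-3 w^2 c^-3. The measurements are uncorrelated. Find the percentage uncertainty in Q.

25.8%

Each factor contributes (exponent × relative error)² to (δQ/Q)²:
  (-3·δs/s)² = (-3×0.0702)² = 0.0444;  (2·δw/w)² = (2×0.0656)² = 0.0172;  (-3·δc/c)² = (-3×0.0229)² = 0.00473
δQ/Q = √(0.0663) = 0.258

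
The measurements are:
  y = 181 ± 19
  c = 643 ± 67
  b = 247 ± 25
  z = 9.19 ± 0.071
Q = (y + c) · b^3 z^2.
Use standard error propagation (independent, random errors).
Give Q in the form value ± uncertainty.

Let u = y + c = 824. δu = √(δy² + δc²) = √(361 + 4490) = 69.6, so δu/u = 0.0845.
Q is then a monomial in u, b, z:
δQ/Q = √((δu/u)² + (3·δb/b)² + (2·δz/z)²) = √(0.00714 + 0.0922 + 0.000239) = 0.316
Q = 1.05e+12, so δQ = 0.316 × 1.05e+12 = 3.31e+11.

(1.05 ± 0.331) × 10^12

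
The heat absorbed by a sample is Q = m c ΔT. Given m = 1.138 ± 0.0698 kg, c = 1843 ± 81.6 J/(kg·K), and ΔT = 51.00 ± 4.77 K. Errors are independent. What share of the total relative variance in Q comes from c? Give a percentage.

(δQ/Q)² = (1·δm/m)² + (1·δc/c)² + (1·δΔT/ΔT)²
  m term: (1×0.0613)² = 0.00376
  c term: (1×0.0443)² = 0.00196
  ΔT term: (1×0.0935)² = 0.00875
Total = 0.0145. Share from c = 0.00196/0.0145 = 0.135.

13.5%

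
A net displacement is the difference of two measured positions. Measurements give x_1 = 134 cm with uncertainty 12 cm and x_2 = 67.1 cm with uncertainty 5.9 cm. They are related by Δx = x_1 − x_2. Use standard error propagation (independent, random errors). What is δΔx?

13.4 cm

Δx is a linear combination, so absolute uncertainties add in quadrature:
  (δx_1)² = 144;  (δx_2)² = 34.8
δΔx = √(179) = 13.4 cm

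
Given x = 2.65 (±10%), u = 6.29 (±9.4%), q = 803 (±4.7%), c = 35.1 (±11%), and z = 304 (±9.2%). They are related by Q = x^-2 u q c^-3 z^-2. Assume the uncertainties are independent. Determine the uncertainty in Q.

Relative error in a monomial: (δQ/Q)² = Σ (nᵢ · δxᵢ/xᵢ)².
  (-2·δx/x)² = (-2×0.100)² = 0.0400;  (1·δu/u)² = (1×0.0940)² = 0.00884;  (1·δq/q)² = (1×0.0470)² = 0.00221;  (-3·δc/c)² = (-3×0.110)² = 0.109;  (-2·δz/z)² = (-2×0.0920)² = 0.0339
δQ/Q = √(0.194) = 0.440
Q = 1.8e-07, so δQ = 0.440 × 1.8e-07 = 7.92e-08.

7.92e-08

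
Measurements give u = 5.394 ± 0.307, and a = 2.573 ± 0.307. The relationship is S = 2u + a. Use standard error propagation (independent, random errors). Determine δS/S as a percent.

5.14%

Sums and differences: (δS)² = Σ (cᵢ δxᵢ)².
  (2·δu)² = 0.377;  (δa)² = 0.0942
δS = √(0.471) = 0.686
S = 13.36, so δS/S = 0.686/13.36 = 0.0514.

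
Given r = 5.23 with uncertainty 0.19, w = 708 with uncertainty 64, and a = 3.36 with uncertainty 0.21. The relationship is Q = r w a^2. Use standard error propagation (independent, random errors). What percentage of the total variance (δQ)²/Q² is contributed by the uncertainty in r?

(δQ/Q)² = (1·δr/r)² + (1·δw/w)² + (2·δa/a)²
  r term: (1×0.0363)² = 0.00132
  w term: (1×0.0904)² = 0.00817
  a term: (2×0.0625)² = 0.0156
Total = 0.0251. Share from r = 0.00132/0.0251 = 0.0525.

5.25%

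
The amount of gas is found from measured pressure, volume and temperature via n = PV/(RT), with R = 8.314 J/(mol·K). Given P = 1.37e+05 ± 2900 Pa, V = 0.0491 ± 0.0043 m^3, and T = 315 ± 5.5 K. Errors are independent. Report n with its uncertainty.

Since n is a product/quotient, work with relative uncertainties:
  (1·δP/P)² = (1×0.0212)² = 0.000448;  (1·δV/V)² = (1×0.0876)² = 0.00767;  (-1·δT/T)² = (-1×0.0175)² = 0.000305
δn/n = √(0.00842) = 0.0918
n = 2.57 mol, so δn = 0.0918 × 2.57 = 0.236 mol.

2.57 ± 0.236 mol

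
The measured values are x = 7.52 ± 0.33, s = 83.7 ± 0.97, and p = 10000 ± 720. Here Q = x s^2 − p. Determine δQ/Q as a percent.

Let w = x·s^2 = 52700. δw/w = √((1·δx/x)² + (2·δs/s)²) = √(0.00193 + 0.000537) = 0.0496, so δw = 2610.
Q = w − p: δQ = √(δw² + δp²) = √(6.84e+06 + 5.18e+05) = 2710
Q = 42700, so δQ/Q = 2710/42700 = 0.0635.

6.35%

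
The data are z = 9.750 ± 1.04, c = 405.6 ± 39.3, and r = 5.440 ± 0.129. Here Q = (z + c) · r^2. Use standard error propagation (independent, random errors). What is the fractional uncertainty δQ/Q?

Let u = z + c = 415.4. δu = √(δz² + δc²) = √(1.08 + 1540) = 39.3, so δu/u = 0.0947.
Q is then a monomial in u, r:
δQ/Q = √((δu/u)² + (2·δr/r)²) = √(0.00896 + 0.00225) = 0.106

0.106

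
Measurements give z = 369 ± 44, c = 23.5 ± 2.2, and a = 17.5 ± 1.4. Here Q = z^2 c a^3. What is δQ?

For a monomial Q ∝ z^2, c, a^3, fractional errors add in quadrature:
  (2·δz/z)² = (2×0.119)² = 0.0569;  (1·δc/c)² = (1×0.0936)² = 0.00876;  (3·δa/a)² = (3×0.0800)² = 0.0576
δQ/Q = √(0.123) = 0.351
Q = 1.71e+10, so δQ = 0.351 × 1.71e+10 = 6.02e+09.

6.02e+09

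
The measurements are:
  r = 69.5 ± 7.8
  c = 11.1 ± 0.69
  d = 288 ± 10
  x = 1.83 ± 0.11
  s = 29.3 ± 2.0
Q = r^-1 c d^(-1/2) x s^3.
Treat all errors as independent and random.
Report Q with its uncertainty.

433 ± 108

For a monomial Q ∝ r^-1, c, d^(-1/2), x, s^3, fractional errors add in quadrature:
  (-1·δr/r)² = (-1×0.112)² = 0.0126;  (1·δc/c)² = (1×0.0622)² = 0.00386;  (−½·δd/d)² = (-0.5×0.0347)² = 0.000301;  (1·δx/x)² = (1×0.0601)² = 0.00361;  (3·δs/s)² = (3×0.0683)² = 0.0419
δQ/Q = √(0.0623) = 0.250
Q = 433, so δQ = 0.250 × 433 = 108.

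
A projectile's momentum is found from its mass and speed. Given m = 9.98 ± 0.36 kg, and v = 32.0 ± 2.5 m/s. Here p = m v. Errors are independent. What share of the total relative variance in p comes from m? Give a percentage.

(δp/p)² = (1·δm/m)² + (1·δv/v)²
  m term: (1×0.0361)² = 0.00130
  v term: (1×0.0781)² = 0.00610
Total = 0.00740. Share from m = 0.00130/0.00740 = 0.176.

17.6%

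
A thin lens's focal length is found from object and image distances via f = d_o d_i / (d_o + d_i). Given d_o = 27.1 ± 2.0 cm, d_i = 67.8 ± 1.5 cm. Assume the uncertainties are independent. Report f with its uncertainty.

∂f/∂d_o = (d_i/(d_o+d_i))² = 0.510;  ∂f/∂d_i = (d_o/(d_o+d_i))² = 0.0815
δf = √((∂f/∂d_o · δd_o)² + (∂f/∂d_i · δd_i)²) = √(1.04 + 0.0150) = 1.03 cm
f = 19.4 cm.

19.4 ± 1.03 cm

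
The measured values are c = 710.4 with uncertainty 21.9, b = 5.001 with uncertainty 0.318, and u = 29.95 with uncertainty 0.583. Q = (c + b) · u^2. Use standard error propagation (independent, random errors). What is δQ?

31800

Let w = c + b = 715.4. δw = √(δc² + δb²) = √(480 + 0.101) = 21.9, so δw/w = 0.0306.
Q is then a monomial in w, u:
δQ/Q = √((δw/w)² + (2·δu/u)²) = √(0.000937 + 0.00152) = 0.0495
Q = 641700, so δQ = 0.0495 × 641700 = 31800.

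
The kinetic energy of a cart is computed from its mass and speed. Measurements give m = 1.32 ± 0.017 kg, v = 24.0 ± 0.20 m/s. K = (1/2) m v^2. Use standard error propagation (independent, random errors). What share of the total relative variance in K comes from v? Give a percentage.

(δK/K)² = (1·δm/m)² + (2·δv/v)²
  m term: (1×0.0129)² = 0.000166
  v term: (2×0.00833)² = 0.000278
Total = 0.000444. Share from v = 0.000278/0.000444 = 0.626.

62.6%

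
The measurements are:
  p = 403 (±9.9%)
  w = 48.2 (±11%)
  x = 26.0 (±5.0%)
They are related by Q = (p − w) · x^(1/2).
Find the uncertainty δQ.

210

Let u = p − w = 355. δu = √(δp² + δw²) = √(1590 + 28.1) = 40.2, so δu/u = 0.113.
Q is then a monomial in u, x:
δQ/Q = √((δu/u)² + (½·δx/x)²) = √(0.0129 + 0.000625) = 0.116
Q = 1810, so δQ = 0.116 × 1810 = 210.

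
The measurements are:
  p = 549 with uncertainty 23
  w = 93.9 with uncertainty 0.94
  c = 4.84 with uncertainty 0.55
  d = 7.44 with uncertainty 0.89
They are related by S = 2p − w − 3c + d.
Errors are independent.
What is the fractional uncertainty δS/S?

0.0462

For a sum/difference, combine absolute errors in quadrature:
  (2·δp)² = 2120;  (δw)² = 0.884;  (3·δc)² = 2.72;  (δd)² = 0.792
δS = √(2120) = 46.0
S = 997, so δS/S = 46.0/997 = 0.0462.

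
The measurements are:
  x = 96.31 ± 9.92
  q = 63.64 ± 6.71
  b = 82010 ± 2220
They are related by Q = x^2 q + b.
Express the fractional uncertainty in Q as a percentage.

Let p = x^2·q = 590300. δp/p = √((2·δx/x)² + (1·δq/q)²) = √(0.0424 + 0.0111) = 0.231, so δp = 1.37e+05.
Q = p + b: δQ = √(δp² + δb²) = √(1.87e+10 + 4.93e+06) = 1.37e+05
Q = 672300, so δQ/Q = 1.37e+05/672300 = 0.203.

20.3%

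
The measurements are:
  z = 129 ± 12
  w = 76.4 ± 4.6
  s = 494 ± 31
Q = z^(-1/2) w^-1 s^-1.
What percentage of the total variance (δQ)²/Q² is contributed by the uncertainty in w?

(δQ/Q)² = (−½·δz/z)² + (-1·δw/w)² + (-1·δs/s)²
  z term: (-0.5×0.0930)² = 0.00216
  w term: (-1×0.0602)² = 0.00363
  s term: (-1×0.0628)² = 0.00394
Total = 0.00973. Share from w = 0.00363/0.00973 = 0.373.

37.3%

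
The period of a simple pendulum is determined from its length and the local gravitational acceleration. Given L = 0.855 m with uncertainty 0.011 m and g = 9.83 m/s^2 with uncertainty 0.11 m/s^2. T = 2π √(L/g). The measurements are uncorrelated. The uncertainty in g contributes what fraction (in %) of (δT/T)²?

43.1%

(δT/T)² = (½·δL/L)² + (−½·δg/g)²
  L term: (0.5×0.0129)² = 4.14e-05
  g term: (-0.5×0.0112)² = 3.13e-05
Total = 7.27e-05. Share from g = 3.13e-05/7.27e-05 = 0.431.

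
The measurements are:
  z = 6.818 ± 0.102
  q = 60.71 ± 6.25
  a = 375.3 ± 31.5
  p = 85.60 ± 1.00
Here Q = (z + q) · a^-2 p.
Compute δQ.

Let u = z + q = 67.53. δu = √(δz² + δq²) = √(0.0104 + 39.1) = 6.25, so δu/u = 0.0926.
Q is then a monomial in u, a, p:
δQ/Q = √((δu/u)² + (-2·δa/a)² + (1·δp/p)²) = √(0.00857 + 0.0282 + 0.000136) = 0.192
Q = 0.04104, so δQ = 0.192 × 0.04104 = 0.00788.

0.00788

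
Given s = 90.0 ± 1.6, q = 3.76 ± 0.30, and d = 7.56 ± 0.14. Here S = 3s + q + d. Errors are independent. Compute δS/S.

For a sum/difference, combine absolute errors in quadrature:
  (3·δs)² = 23.0;  (δq)² = 0.0900;  (δd)² = 0.0196
δS = √(23.1) = 4.81
S = 281, so δS/S = 4.81/281 = 0.0171.

0.0171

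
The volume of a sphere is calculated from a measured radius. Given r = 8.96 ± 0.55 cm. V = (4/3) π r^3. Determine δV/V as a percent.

Each factor contributes (exponent × relative error)² to (δV/V)²:
  (3·δr/r)² = (3×0.0614)² = 0.0339
δV/V = √(0.0339) = 0.184

18.4%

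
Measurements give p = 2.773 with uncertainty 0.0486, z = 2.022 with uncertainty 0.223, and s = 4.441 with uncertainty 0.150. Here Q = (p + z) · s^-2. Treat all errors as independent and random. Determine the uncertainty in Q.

Let u = p + z = 4.795. δu = √(δp² + δz²) = √(0.00236 + 0.0497) = 0.228, so δu/u = 0.0476.
Q is then a monomial in u, s:
δQ/Q = √((δu/u)² + (-2·δs/s)²) = √(0.00227 + 0.00456) = 0.0826
Q = 0.2431, so δQ = 0.0826 × 0.2431 = 0.0201.

0.0201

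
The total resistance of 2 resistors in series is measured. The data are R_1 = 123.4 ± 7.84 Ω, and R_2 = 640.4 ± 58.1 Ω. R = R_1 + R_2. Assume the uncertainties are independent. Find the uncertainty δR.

Sums and differences: (δR)² = Σ (cᵢ δxᵢ)².
  (δR_1)² = 61.5;  (δR_2)² = 3380
δR = √(3440) = 58.6 Ω

58.6 Ω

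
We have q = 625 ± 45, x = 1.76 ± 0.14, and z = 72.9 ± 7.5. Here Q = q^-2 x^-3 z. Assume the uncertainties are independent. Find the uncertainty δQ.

1.02e-05

For a monomial Q ∝ q^-2, x^-3, z, fractional errors add in quadrature:
  (-2·δq/q)² = (-2×0.0720)² = 0.0207;  (-3·δx/x)² = (-3×0.0795)² = 0.0569;  (1·δz/z)² = (1×0.103)² = 0.0106
δQ/Q = √(0.0883) = 0.297
Q = 3.42e-05, so δQ = 0.297 × 3.42e-05 = 1.02e-05.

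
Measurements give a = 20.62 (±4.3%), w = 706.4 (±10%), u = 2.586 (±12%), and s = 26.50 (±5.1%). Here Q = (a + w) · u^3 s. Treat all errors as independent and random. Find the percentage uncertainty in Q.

Let h = a + w = 727.0. δh = √(δa² + δw²) = √(0.786 + 4990) = 70.6, so δh/h = 0.0972.
Q is then a monomial in h, u, s:
δQ/Q = √((δh/h)² + (3·δu/u)² + (1·δs/s)²) = √(0.00944 + 0.130 + 0.00260) = 0.376

37.6%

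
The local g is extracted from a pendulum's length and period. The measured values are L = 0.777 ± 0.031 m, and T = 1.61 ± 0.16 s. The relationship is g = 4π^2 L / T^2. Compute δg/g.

g is a product of powers, so relative uncertainties combine in quadrature:
  (1·δL/L)² = (1×0.0399)² = 0.00159;  (-2·δT/T)² = (-2×0.0994)² = 0.0395
δg/g = √(0.0411) = 0.203

0.203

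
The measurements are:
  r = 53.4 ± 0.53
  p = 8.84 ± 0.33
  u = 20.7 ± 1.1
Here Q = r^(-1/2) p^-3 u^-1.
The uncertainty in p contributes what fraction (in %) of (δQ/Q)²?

81.5%

(δQ/Q)² = (−½·δr/r)² + (-3·δp/p)² + (-1·δu/u)²
  r term: (-0.5×0.00993)² = 2.46e-05
  p term: (-3×0.0373)² = 0.0125
  u term: (-1×0.0531)² = 0.00282
Total = 0.0154. Share from p = 0.0125/0.0154 = 0.815.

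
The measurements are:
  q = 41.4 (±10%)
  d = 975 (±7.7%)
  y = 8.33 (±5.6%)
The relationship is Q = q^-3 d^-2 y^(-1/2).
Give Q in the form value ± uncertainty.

Q is a product of powers, so relative uncertainties combine in quadrature:
  (-3·δq/q)² = (-3×0.100)² = 0.0900;  (-2·δd/d)² = (-2×0.0770)² = 0.0237;  (−½·δy/y)² = (-0.5×0.0560)² = 0.000784
δQ/Q = √(0.114) = 0.338
Q = 5.14e-12, so δQ = 0.338 × 5.14e-12 = 1.74e-12.

(5.14 ± 1.74) × 10^-12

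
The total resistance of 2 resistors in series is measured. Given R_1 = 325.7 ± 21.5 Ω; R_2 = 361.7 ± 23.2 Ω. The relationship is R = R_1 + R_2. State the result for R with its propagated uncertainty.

687.4 ± 31.6 Ω

Each term contributes (cᵢ δxᵢ)² to (δR)²:
  (δR_1)² = 462;  (δR_2)² = 538
δR = √(1000) = 31.6 Ω
R = 687.4 Ω.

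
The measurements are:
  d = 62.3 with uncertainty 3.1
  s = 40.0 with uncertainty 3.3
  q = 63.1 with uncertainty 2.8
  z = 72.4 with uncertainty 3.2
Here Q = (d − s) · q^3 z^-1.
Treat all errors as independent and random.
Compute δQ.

Let u = d − s = 22.3. δu = √(δd² + δs²) = √(9.61 + 10.9) = 4.53, so δu/u = 0.203.
Q is then a monomial in u, q, z:
δQ/Q = √((δu/u)² + (3·δq/q)² + (-1·δz/z)²) = √(0.0412 + 0.0177 + 0.00195) = 0.247
Q = 77400, so δQ = 0.247 × 77400 = 19100.

19100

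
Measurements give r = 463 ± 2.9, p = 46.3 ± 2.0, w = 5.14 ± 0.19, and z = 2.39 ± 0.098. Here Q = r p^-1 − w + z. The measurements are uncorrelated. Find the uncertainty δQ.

Let h = r·p^-1 = 10.0. δh/h = √((1·δr/r)² + (-1·δp/p)²) = √(3.92e-05 + 0.00187) = 0.0436, so δh = 0.436.
Q = h − w + z: δQ = √(δh² + δw² + δz²) = √(0.191 + 0.0361 + 0.00960) = 0.486

0.486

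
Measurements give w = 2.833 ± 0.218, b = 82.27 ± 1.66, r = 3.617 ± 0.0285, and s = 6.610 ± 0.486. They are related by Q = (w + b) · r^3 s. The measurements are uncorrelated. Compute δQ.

2120

Let u = w + b = 85.10. δu = √(δw² + δb²) = √(0.0475 + 2.76) = 1.67, so δu/u = 0.0197.
Q is then a monomial in u, r, s:
δQ/Q = √((δu/u)² + (3·δr/r)² + (1·δs/s)²) = √(0.000387 + 0.000559 + 0.00541) = 0.0797
Q = 26620, so δQ = 0.0797 × 26620 = 2120.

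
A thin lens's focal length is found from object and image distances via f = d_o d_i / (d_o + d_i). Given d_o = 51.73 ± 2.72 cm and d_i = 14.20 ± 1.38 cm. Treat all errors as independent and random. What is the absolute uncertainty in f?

0.859 cm

∂f/∂d_o = (d_i/(d_o+d_i))² = 0.0464;  ∂f/∂d_i = (d_o/(d_o+d_i))² = 0.616
δf = √((∂f/∂d_o · δd_o)² + (∂f/∂d_i · δd_i)²) = √(0.0159 + 0.722) = 0.859 cm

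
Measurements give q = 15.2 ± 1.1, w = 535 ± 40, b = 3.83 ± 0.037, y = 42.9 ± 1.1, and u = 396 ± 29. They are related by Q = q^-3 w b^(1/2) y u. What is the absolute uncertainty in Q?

For a monomial Q ∝ q^-3, w, b^(1/2), y, u, fractional errors add in quadrature:
  (-3·δq/q)² = (-3×0.0724)² = 0.0471;  (1·δw/w)² = (1×0.0748)² = 0.00559;  (½·δb/b)² = (0.5×0.00966)² = 2.33e-05;  (1·δy/y)² = (1×0.0256)² = 0.000657;  (1·δu/u)² = (1×0.0732)² = 0.00536
δQ/Q = √(0.0588) = 0.242
Q = 5060, so δQ = 0.242 × 5060 = 1230.

1230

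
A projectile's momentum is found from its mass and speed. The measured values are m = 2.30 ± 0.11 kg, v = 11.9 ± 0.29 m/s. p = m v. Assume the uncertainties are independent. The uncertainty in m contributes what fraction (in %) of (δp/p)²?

79.4%

(δp/p)² = (1·δm/m)² + (1·δv/v)²
  m term: (1×0.0478)² = 0.00229
  v term: (1×0.0244)² = 0.000594
Total = 0.00288. Share from m = 0.00229/0.00288 = 0.794.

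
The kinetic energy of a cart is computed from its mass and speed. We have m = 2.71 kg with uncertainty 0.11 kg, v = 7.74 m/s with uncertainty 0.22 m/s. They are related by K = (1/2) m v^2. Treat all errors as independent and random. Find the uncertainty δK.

5.67 J

K is a product of powers, so relative uncertainties combine in quadrature:
  (1·δm/m)² = (1×0.0406)² = 0.00165;  (2·δv/v)² = (2×0.0284)² = 0.00323
δK/K = √(0.00488) = 0.0699
K = 81.2 J, so δK = 0.0699 × 81.2 = 5.67 J.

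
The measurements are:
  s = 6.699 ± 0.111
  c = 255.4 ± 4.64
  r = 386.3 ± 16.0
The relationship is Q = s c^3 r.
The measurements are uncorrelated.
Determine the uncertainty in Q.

3.04e+09

For a monomial Q ∝ s, c^3, r, fractional errors add in quadrature:
  (1·δs/s)² = (1×0.0166)² = 0.000275;  (3·δc/c)² = (3×0.0182)² = 0.00297;  (1·δr/r)² = (1×0.0414)² = 0.00172
δQ/Q = √(0.00496) = 0.0704
Q = 4.311e+10, so δQ = 0.0704 × 4.311e+10 = 3.04e+09.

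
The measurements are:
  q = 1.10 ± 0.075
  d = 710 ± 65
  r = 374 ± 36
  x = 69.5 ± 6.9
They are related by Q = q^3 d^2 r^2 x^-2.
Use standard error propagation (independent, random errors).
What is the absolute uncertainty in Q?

For a monomial Q ∝ q^3, d^2, r^2, x^-2, fractional errors add in quadrature:
  (3·δq/q)² = (3×0.0682)² = 0.0418;  (2·δd/d)² = (2×0.0915)² = 0.0335;  (2·δr/r)² = (2×0.0963)² = 0.0371;  (-2·δx/x)² = (-2×0.0993)² = 0.0394
δQ/Q = √(0.152) = 0.390
Q = 1.94e+07, so δQ = 0.390 × 1.94e+07 = 7.57e+06.

7.57e+06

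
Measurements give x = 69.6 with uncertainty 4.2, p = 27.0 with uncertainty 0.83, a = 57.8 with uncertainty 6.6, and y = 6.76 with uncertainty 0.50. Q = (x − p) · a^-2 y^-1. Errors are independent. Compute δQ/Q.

Let u = x − p = 42.6. δu = √(δx² + δp²) = √(17.6 + 0.689) = 4.28, so δu/u = 0.100.
Q is then a monomial in u, a, y:
δQ/Q = √((δu/u)² + (-2·δa/a)² + (-1·δy/y)²) = √(0.0101 + 0.0522 + 0.00547) = 0.260

0.260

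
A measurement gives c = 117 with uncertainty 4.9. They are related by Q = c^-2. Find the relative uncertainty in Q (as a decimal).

Q ∝ c^-2, so δQ/Q = |-2| · δc/c = 2 × 0.0419 = 0.0838.

0.0838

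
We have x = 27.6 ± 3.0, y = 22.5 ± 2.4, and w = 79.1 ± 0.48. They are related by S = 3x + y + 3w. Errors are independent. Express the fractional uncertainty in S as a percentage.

Each term contributes (cᵢ δxᵢ)² to (δS)²:
  (3·δx)² = 81.0;  (δy)² = 5.76;  (3·δw)² = 2.07
δS = √(88.8) = 9.43
S = 343, so δS/S = 9.43/343 = 0.0275.

2.75%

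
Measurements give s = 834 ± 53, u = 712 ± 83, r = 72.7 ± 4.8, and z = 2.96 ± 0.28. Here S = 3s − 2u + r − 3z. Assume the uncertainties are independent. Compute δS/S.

Absolute uncertainties add in quadrature for a linear combination:
  (3·δs)² = 25300;  (2·δu)² = 27600;  (δr)² = 23.0;  (3·δz)² = 0.706
δS = √(52900) = 230
S = 1140, so δS/S = 230/1140 = 0.201.

0.201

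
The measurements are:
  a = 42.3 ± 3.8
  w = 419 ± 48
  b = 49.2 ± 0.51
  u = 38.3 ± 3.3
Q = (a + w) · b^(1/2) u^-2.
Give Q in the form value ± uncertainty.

Let h = a + w = 461. δh = √(δa² + δw²) = √(14.4 + 2300) = 48.2, so δh/h = 0.104.
Q is then a monomial in h, b, u:
δQ/Q = √((δh/h)² + (½·δb/b)² + (-2·δu/u)²) = √(0.0109 + 2.69e-05 + 0.0297) = 0.202
Q = 2.21, so δQ = 0.202 × 2.21 = 0.445.

2.21 ± 0.445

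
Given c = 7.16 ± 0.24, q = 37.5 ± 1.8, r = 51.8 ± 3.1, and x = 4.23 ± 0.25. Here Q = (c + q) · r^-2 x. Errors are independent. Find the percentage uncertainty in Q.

Let u = c + q = 44.7. δu = √(δc² + δq²) = √(0.0576 + 3.24) = 1.82, so δu/u = 0.0407.
Q is then a monomial in u, r, x:
δQ/Q = √((δu/u)² + (-2·δr/r)² + (1·δx/x)²) = √(0.00165 + 0.0143 + 0.00349) = 0.140

14.0%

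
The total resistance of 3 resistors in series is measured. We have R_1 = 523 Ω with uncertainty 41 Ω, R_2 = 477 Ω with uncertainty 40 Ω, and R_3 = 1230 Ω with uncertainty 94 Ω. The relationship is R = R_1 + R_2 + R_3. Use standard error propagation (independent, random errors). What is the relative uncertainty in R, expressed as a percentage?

Sums and differences: (δR)² = Σ (cᵢ δxᵢ)².
  (δR_1)² = 1680;  (δR_2)² = 1600;  (δR_3)² = 8840
δR = √(12100) = 110 Ω
R = 2230 Ω, so δR/R = 110/2230 = 0.0494.

4.94%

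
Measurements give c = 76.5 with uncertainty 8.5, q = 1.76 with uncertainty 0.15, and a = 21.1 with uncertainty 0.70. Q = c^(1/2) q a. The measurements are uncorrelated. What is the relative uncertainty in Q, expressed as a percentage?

10.7%

Relative error in a monomial: (δQ/Q)² = Σ (nᵢ · δxᵢ/xᵢ)².
  (½·δc/c)² = (0.5×0.111)² = 0.00309;  (1·δq/q)² = (1×0.0852)² = 0.00726;  (1·δa/a)² = (1×0.0332)² = 0.00110
δQ/Q = √(0.0115) = 0.107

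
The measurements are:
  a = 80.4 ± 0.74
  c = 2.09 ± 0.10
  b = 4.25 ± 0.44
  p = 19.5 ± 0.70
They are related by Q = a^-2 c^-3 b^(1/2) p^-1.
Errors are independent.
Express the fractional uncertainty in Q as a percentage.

15.8%

Each factor contributes (exponent × relative error)² to (δQ/Q)²:
  (-2·δa/a)² = (-2×0.00920)² = 0.000339;  (-3·δc/c)² = (-3×0.0478)² = 0.0206;  (½·δb/b)² = (0.5×0.104)² = 0.00268;  (-1·δp/p)² = (-1×0.0359)² = 0.00129
δQ/Q = √(0.0249) = 0.158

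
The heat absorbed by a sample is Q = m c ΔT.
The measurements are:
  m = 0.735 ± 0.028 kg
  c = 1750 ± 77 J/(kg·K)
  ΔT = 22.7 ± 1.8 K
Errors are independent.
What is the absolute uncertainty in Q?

2870 J

Relative error in a monomial: (δQ/Q)² = Σ (nᵢ · δxᵢ/xᵢ)².
  (1·δm/m)² = (1×0.0381)² = 0.00145;  (1·δc/c)² = (1×0.0440)² = 0.00194;  (1·δΔT/ΔT)² = (1×0.0793)² = 0.00629
δQ/Q = √(0.00967) = 0.0984
Q = 29200 J, so δQ = 0.0984 × 29200 = 2870 J.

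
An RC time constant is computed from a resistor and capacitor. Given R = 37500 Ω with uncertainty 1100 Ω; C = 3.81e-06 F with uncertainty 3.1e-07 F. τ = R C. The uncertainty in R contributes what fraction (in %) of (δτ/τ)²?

11.5%

(δτ/τ)² = (1·δR/R)² + (1·δC/C)²
  R term: (1×0.0293)² = 0.000860
  C term: (1×0.0814)² = 0.00662
Total = 0.00748. Share from R = 0.000860/0.00748 = 0.115.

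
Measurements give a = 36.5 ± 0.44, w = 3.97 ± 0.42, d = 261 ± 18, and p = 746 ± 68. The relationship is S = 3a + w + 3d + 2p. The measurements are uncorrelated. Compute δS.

146

Absolute uncertainties add in quadrature for a linear combination:
  (3·δa)² = 1.74;  (δw)² = 0.176;  (3·δd)² = 2920;  (2·δp)² = 18500
δS = √(21400) = 146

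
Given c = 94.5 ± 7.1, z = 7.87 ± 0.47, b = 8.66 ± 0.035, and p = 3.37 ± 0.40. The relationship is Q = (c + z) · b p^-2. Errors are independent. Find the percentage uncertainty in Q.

24.7%

Let u = c + z = 102. δu = √(δc² + δz²) = √(50.4 + 0.221) = 7.12, so δu/u = 0.0695.
Q is then a monomial in u, b, p:
δQ/Q = √((δu/u)² + (1·δb/b)² + (-2·δp/p)²) = √(0.00483 + 1.63e-05 + 0.0564) = 0.247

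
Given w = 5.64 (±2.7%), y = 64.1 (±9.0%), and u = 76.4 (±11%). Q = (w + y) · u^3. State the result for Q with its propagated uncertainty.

Let h = w + y = 69.7. δh = √(δw² + δy²) = √(0.0232 + 33.3) = 5.77, so δh/h = 0.0828.
Q is then a monomial in h, u:
δQ/Q = √((δh/h)² + (3·δu/u)²) = √(0.00685 + 0.109) = 0.340
Q = 3.11e+07, so δQ = 0.340 × 3.11e+07 = 1.06e+07.

(3.11 ± 1.06) × 10^7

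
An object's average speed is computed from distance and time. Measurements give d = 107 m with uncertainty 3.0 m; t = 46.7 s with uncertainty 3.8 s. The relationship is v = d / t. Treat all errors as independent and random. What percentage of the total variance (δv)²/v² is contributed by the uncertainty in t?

(δv/v)² = (1·δd/d)² + (-1·δt/t)²
  d term: (1×0.0280)² = 0.000786
  t term: (-1×0.0814)² = 0.00662
Total = 0.00741. Share from t = 0.00662/0.00741 = 0.894.

89.4%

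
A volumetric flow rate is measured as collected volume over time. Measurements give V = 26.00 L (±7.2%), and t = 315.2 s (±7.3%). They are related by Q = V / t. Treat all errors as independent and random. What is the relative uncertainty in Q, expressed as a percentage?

10.3%

Each factor contributes (exponent × relative error)² to (δQ/Q)²:
  (1·δV/V)² = (1×0.0720)² = 0.00518;  (-1·δt/t)² = (-1×0.0730)² = 0.00533
δQ/Q = √(0.0105) = 0.103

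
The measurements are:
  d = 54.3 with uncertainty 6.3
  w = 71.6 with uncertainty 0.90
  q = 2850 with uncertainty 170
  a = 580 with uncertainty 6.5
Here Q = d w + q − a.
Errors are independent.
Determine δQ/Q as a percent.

7.87%

Let p = d·w = 3890. δp/p = √((1·δd/d)² + (1·δw/w)²) = √(0.0135 + 0.000158) = 0.117, so δp = 454.
Q = p + q − a: δQ = √(δp² + δq² + δa²) = √(2.06e+05 + 28900 + 42.2) = 485
Q = 6160, so δQ/Q = 485/6160 = 0.0787.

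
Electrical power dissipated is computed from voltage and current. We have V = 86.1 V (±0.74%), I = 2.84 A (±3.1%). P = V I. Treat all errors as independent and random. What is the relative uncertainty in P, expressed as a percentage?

Since P is a product/quotient, work with relative uncertainties:
  (1·δV/V)² = (1×0.00740)² = 5.48e-05;  (1·δI/I)² = (1×0.0310)² = 0.000961
δP/P = √(0.00102) = 0.0319

3.19%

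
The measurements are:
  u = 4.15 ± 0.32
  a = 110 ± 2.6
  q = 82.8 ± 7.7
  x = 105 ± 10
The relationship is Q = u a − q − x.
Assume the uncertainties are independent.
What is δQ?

Let p = u·a = 457. δp/p = √((1·δu/u)² + (1·δa/a)²) = √(0.00595 + 0.000559) = 0.0806, so δp = 36.8.
Q = p − q − x: δQ = √(δp² + δq² + δx²) = √(1360 + 59.3 + 100) = 38.9

38.9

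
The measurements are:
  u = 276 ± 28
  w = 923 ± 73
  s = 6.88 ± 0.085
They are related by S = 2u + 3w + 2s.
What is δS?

226

S is a linear combination, so absolute uncertainties add in quadrature:
  (2·δu)² = 3140;  (3·δw)² = 48000;  (2·δs)² = 0.0289
δS = √(51100) = 226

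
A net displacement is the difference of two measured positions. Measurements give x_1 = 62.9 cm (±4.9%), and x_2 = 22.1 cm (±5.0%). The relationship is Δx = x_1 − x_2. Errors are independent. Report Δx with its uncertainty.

For a sum/difference, combine absolute errors in quadrature:
  (δx_1)² = 9.50;  (δx_2)² = 1.22
δΔx = √(10.7) = 3.27 cm
Δx = 40.8 cm.

40.8 ± 3.27 cm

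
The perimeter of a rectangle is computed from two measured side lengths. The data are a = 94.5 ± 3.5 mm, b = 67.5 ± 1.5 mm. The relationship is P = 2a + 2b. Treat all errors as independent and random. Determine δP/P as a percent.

Absolute uncertainties add in quadrature for a linear combination:
  (2·δa)² = 49.0;  (2·δb)² = 9.00
δP = √(58.0) = 7.62 mm
P = 324 mm, so δP/P = 7.62/324 = 0.0235.

2.35%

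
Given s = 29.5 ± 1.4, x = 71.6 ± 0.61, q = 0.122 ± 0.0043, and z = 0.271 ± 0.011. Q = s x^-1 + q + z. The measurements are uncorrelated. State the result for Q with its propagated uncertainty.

Let p = s·x^-1 = 0.412. δp/p = √((1·δs/s)² + (-1·δx/x)²) = √(0.00225 + 7.26e-05) = 0.0482, so δp = 0.0199.
Q = p + q + z: δQ = √(δp² + δq² + δz²) = √(0.000395 + 1.85e-05 + 0.000121) = 0.0231
Q = 0.805.

0.805 ± 0.0231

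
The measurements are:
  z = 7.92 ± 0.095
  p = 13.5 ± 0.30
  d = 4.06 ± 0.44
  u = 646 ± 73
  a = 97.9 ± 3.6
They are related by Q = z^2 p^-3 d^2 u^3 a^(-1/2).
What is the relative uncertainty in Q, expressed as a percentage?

For a monomial Q ∝ z^2, p^-3, d^2, u^3, a^(-1/2), fractional errors add in quadrature:
  (2·δz/z)² = (2×0.0120)² = 0.000576;  (-3·δp/p)² = (-3×0.0222)² = 0.00444;  (2·δd/d)² = (2×0.108)² = 0.0470;  (3·δu/u)² = (3×0.113)² = 0.115;  (−½·δa/a)² = (-0.5×0.0368)² = 0.000338
δQ/Q = √(0.167) = 0.409

40.9%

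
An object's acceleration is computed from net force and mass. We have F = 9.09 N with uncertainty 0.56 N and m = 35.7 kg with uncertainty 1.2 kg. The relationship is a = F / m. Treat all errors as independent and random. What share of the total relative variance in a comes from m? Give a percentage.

22.9%

(δa/a)² = (1·δF/F)² + (-1·δm/m)²
  F term: (1×0.0616)² = 0.00380
  m term: (-1×0.0336)² = 0.00113
Total = 0.00493. Share from m = 0.00113/0.00493 = 0.229.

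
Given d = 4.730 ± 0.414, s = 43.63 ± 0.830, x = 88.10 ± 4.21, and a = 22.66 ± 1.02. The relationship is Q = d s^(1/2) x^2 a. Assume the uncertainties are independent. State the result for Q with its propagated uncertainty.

Since Q is a product/quotient, work with relative uncertainties:
  (1·δd/d)² = (1×0.0875)² = 0.00766;  (½·δs/s)² = (0.5×0.0190)² = 9.05e-05;  (2·δx/x)² = (2×0.0478)² = 0.00913;  (1·δa/a)² = (1×0.0450)² = 0.00203
δQ/Q = √(0.0189) = 0.138
Q = 5.495e+06, so δQ = 0.138 × 5.495e+06 = 7.56e+05.

(5.495 ± 0.756) × 10^6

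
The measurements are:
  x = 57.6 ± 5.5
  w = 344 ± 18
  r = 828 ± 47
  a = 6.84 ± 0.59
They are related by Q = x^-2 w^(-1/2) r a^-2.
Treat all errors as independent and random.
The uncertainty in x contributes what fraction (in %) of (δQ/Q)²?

52.0%

(δQ/Q)² = (-2·δx/x)² + (−½·δw/w)² + (1·δr/r)² + (-2·δa/a)²
  x term: (-2×0.0955)² = 0.0365
  w term: (-0.5×0.0523)² = 0.000684
  r term: (1×0.0568)² = 0.00322
  a term: (-2×0.0863)² = 0.0298
Total = 0.0701. Share from x = 0.0365/0.0701 = 0.520.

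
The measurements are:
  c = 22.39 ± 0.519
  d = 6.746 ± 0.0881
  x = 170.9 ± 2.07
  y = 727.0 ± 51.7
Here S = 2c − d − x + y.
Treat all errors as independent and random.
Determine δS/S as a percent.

8.71%

S is a linear combination, so absolute uncertainties add in quadrature:
  (2·δc)² = 1.08;  (δd)² = 0.00776;  (δx)² = 4.28;  (δy)² = 2670
δS = √(2680) = 51.8
S = 594.1, so δS/S = 51.8/594.1 = 0.0871.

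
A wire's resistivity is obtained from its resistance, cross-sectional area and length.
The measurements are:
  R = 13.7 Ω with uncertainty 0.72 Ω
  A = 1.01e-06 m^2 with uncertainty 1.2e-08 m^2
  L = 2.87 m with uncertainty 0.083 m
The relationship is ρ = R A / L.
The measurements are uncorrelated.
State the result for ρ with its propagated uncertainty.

Relative error in a monomial: (δρ/ρ)² = Σ (nᵢ · δxᵢ/xᵢ)².
  (1·δR/R)² = (1×0.0526)² = 0.00276;  (1·δA/A)² = (1×0.0119)² = 0.000141;  (-1·δL/L)² = (-1×0.0289)² = 0.000836
δρ/ρ = √(0.00374) = 0.0612
ρ = 4.82e-06 Ω·m, so δρ = 0.0612 × 4.82e-06 = 2.95e-07 Ω·m.

(4.82 ± 0.295) × 10^-6 Ω·m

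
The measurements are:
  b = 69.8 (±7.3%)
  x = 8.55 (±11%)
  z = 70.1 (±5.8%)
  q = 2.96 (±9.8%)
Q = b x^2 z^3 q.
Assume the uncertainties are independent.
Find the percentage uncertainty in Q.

30.6%

Since Q is a product/quotient, work with relative uncertainties:
  (1·δb/b)² = (1×0.0730)² = 0.00533;  (2·δx/x)² = (2×0.110)² = 0.0484;  (3·δz/z)² = (3×0.0580)² = 0.0303;  (1·δq/q)² = (1×0.0980)² = 0.00960
δQ/Q = √(0.0936) = 0.306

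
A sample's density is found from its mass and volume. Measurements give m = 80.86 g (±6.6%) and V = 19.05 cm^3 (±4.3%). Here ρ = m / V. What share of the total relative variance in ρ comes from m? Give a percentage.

(δρ/ρ)² = (1·δm/m)² + (-1·δV/V)²
  m term: (1×0.0660)² = 0.00436
  V term: (-1×0.0430)² = 0.00185
Total = 0.00621. Share from m = 0.00436/0.00621 = 0.702.

70.2%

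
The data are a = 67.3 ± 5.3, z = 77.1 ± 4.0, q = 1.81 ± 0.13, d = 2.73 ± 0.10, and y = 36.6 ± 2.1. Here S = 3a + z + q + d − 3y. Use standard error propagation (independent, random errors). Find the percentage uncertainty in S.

10.1%

Sums and differences: (δS)² = Σ (cᵢ δxᵢ)².
  (3·δa)² = 253;  (δz)² = 16.0;  (δq)² = 0.0169;  (δd)² = 0.0100;  (3·δy)² = 39.7
δS = √(309) = 17.6
S = 174, so δS/S = 17.6/174 = 0.101.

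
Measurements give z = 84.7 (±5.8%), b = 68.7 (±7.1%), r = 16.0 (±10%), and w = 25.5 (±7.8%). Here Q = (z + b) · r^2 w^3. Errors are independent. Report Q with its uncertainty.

(6.51 ± 2.03) × 10^8

Let u = z + b = 153. δu = √(δz² + δb²) = √(24.1 + 23.8) = 6.92, so δu/u = 0.0451.
Q is then a monomial in u, r, w:
δQ/Q = √((δu/u)² + (2·δr/r)² + (3·δw/w)²) = √(0.00204 + 0.0400 + 0.0548) = 0.311
Q = 6.51e+08, so δQ = 0.311 × 6.51e+08 = 2.03e+08.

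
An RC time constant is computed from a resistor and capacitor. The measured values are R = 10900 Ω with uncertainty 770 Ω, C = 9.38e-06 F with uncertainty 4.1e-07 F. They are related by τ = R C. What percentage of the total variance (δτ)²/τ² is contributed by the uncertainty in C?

(δτ/τ)² = (1·δR/R)² + (1·δC/C)²
  R term: (1×0.0706)² = 0.00499
  C term: (1×0.0437)² = 0.00191
Total = 0.00690. Share from C = 0.00191/0.00690 = 0.277.

27.7%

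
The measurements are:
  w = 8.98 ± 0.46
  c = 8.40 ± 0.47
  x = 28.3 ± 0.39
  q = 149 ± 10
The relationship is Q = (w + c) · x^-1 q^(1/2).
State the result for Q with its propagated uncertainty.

7.50 ± 0.393

Let u = w + c = 17.4. δu = √(δw² + δc²) = √(0.212 + 0.221) = 0.658, so δu/u = 0.0378.
Q is then a monomial in u, x, q:
δQ/Q = √((δu/u)² + (-1·δx/x)² + (½·δq/q)²) = √(0.00143 + 0.000190 + 0.00113) = 0.0524
Q = 7.50, so δQ = 0.0524 × 7.50 = 0.393.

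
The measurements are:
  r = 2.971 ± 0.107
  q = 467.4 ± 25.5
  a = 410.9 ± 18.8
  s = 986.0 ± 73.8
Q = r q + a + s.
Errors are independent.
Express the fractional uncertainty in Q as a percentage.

4.25%

Let p = r·q = 1389. δp/p = √((1·δr/r)² + (1·δq/q)²) = √(0.00130 + 0.00298) = 0.0654, so δp = 90.8.
Q = p + a + s: δQ = √(δp² + δa² + δs²) = √(8240 + 353 + 5450) = 118
Q = 2786, so δQ/Q = 118/2786 = 0.0425.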